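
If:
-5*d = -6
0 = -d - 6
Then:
No Solution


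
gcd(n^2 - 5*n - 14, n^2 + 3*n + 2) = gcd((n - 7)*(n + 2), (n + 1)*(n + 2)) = n + 2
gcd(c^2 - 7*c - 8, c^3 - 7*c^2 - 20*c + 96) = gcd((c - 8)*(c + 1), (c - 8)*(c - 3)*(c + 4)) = c - 8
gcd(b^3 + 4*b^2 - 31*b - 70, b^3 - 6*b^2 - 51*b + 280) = b^2 + 2*b - 35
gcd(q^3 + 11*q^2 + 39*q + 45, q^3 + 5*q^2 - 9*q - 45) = q^2 + 8*q + 15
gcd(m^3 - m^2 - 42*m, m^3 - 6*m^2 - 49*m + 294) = m - 7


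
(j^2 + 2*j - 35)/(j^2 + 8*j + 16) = (j^2 + 2*j - 35)/(j^2 + 8*j + 16)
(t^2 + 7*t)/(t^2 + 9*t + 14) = t/(t + 2)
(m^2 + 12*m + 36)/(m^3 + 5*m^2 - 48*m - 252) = 1/(m - 7)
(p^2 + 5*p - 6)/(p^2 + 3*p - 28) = (p^2 + 5*p - 6)/(p^2 + 3*p - 28)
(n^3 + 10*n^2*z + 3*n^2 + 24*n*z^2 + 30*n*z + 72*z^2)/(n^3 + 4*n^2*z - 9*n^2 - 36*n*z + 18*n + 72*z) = (n^2 + 6*n*z + 3*n + 18*z)/(n^2 - 9*n + 18)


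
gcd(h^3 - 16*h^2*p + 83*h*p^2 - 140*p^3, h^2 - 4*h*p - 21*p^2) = -h + 7*p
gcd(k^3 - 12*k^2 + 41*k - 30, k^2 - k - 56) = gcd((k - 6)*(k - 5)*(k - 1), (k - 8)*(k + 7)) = 1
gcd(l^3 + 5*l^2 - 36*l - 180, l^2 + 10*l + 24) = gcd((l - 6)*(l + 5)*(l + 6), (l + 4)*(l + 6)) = l + 6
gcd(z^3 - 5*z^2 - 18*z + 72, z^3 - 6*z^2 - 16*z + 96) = z^2 - 2*z - 24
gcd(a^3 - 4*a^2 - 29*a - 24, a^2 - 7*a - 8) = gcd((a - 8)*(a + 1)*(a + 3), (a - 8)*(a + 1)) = a^2 - 7*a - 8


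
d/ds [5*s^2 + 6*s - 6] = 10*s + 6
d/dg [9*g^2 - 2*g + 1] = 18*g - 2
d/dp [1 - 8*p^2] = -16*p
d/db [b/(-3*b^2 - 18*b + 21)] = (b^2 + 7)/(3*(b^4 + 12*b^3 + 22*b^2 - 84*b + 49))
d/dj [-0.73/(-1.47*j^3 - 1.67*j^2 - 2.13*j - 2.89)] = (-3.2193*j^2 - 2.4382*j - 1.5549)/(1.47*j^3 + 1.67*j^2 + 2.13*j + 2.89)^2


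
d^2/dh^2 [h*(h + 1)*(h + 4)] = 6*h + 10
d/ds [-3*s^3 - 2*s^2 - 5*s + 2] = -9*s^2 - 4*s - 5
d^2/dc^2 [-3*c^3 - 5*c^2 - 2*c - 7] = -18*c - 10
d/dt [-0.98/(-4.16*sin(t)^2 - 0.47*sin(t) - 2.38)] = -(8.1536*sin(t) + 0.4606)*cos(t)/(4.16*sin(t)^2 + 0.47*sin(t) + 2.38)^2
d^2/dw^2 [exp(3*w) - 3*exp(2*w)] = (9*exp(w) - 12)*exp(2*w)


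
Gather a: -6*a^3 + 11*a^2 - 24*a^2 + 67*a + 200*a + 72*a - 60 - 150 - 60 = -6*a^3 - 13*a^2 + 339*a - 270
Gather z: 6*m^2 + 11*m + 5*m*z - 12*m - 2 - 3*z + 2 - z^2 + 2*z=6*m^2 - m - z^2 + z*(5*m - 1)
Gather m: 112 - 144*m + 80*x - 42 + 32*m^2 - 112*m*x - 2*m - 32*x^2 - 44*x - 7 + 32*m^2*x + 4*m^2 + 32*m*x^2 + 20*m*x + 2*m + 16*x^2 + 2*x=m^2*(32*x + 36) + m*(32*x^2 - 92*x - 144) - 16*x^2 + 38*x + 63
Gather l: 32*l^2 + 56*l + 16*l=32*l^2 + 72*l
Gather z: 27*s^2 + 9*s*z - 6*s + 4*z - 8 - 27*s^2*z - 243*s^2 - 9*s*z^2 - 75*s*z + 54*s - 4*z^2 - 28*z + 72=-216*s^2 + 48*s + z^2*(-9*s - 4) + z*(-27*s^2 - 66*s - 24) + 64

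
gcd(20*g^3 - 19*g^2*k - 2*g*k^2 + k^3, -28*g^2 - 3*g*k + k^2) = 4*g + k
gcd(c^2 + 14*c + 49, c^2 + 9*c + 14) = c + 7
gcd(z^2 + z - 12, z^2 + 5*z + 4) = z + 4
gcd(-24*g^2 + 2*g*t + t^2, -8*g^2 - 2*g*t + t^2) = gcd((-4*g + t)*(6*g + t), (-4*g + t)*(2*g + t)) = -4*g + t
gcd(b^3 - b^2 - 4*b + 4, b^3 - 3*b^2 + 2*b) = b^2 - 3*b + 2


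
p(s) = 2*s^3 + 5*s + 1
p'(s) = 6*s^2 + 5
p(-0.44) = -1.37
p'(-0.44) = 6.16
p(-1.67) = -16.66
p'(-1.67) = 21.73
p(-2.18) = -30.62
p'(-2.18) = 33.51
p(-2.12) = -28.66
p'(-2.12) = 31.97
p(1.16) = 9.92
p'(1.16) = 13.07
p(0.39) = 3.07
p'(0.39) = 5.91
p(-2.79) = -56.39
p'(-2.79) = 51.70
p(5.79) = 418.16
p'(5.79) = 206.14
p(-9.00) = -1502.00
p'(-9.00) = 491.00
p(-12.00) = -3515.00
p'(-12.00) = 869.00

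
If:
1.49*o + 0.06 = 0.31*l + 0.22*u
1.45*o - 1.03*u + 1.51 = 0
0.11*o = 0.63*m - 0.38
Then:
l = 2.70456062291435*u - 4.81179087875417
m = 0.124028461959496*u + 0.421346469622332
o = 0.710344827586207*u - 1.04137931034483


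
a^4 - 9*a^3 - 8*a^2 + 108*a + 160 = (a - 8)*(a - 5)*(a + 2)^2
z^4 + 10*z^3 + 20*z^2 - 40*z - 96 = (z - 2)*(z + 2)*(z + 4)*(z + 6)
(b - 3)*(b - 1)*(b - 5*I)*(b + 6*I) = b^4 - 4*b^3 + I*b^3 + 33*b^2 - 4*I*b^2 - 120*b + 3*I*b + 90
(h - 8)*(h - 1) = h^2 - 9*h + 8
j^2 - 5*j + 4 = (j - 4)*(j - 1)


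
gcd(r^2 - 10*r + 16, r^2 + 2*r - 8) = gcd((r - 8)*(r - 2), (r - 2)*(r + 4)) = r - 2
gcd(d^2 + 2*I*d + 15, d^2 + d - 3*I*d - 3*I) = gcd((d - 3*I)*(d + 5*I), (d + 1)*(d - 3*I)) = d - 3*I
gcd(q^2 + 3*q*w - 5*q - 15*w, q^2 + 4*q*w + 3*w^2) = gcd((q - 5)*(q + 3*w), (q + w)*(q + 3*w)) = q + 3*w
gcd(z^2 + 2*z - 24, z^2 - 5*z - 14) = 1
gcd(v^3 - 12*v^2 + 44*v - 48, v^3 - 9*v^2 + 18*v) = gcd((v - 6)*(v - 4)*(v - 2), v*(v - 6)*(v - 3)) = v - 6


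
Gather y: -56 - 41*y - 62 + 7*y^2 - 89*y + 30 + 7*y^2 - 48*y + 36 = 14*y^2 - 178*y - 52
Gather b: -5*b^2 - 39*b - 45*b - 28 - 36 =-5*b^2 - 84*b - 64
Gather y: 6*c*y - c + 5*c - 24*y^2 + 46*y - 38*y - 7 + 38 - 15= 4*c - 24*y^2 + y*(6*c + 8) + 16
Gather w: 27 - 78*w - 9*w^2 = -9*w^2 - 78*w + 27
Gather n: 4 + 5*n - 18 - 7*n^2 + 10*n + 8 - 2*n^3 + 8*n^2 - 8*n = -2*n^3 + n^2 + 7*n - 6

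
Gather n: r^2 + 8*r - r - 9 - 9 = r^2 + 7*r - 18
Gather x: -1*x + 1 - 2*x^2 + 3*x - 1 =-2*x^2 + 2*x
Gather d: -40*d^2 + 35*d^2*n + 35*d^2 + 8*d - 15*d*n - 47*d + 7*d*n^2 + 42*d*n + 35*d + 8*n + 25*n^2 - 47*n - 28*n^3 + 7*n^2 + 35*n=d^2*(35*n - 5) + d*(7*n^2 + 27*n - 4) - 28*n^3 + 32*n^2 - 4*n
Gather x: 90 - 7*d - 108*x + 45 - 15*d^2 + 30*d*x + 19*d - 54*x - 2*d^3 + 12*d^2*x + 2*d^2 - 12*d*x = -2*d^3 - 13*d^2 + 12*d + x*(12*d^2 + 18*d - 162) + 135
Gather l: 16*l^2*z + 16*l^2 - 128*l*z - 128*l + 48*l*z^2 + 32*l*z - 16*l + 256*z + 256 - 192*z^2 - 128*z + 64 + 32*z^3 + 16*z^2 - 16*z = l^2*(16*z + 16) + l*(48*z^2 - 96*z - 144) + 32*z^3 - 176*z^2 + 112*z + 320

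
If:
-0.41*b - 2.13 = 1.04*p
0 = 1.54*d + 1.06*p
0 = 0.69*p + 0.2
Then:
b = -4.46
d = 0.20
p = -0.29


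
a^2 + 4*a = a*(a + 4)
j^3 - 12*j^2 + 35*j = j*(j - 7)*(j - 5)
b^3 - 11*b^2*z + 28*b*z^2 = b*(b - 7*z)*(b - 4*z)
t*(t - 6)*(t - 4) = t^3 - 10*t^2 + 24*t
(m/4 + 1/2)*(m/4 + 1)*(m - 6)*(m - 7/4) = m^4/16 - 7*m^3/64 - 7*m^2/4 + m/16 + 21/4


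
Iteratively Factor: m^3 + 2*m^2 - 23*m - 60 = (m - 5)*(m^2 + 7*m + 12) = (m - 5)*(m + 3)*(m + 4)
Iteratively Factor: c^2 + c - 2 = (c - 1)*(c + 2)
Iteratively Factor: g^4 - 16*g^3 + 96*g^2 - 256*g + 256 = (g - 4)*(g^3 - 12*g^2 + 48*g - 64) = (g - 4)^2*(g^2 - 8*g + 16) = (g - 4)^3*(g - 4)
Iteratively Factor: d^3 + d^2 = (d + 1)*(d^2) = d*(d + 1)*(d)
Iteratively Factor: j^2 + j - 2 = (j + 2)*(j - 1)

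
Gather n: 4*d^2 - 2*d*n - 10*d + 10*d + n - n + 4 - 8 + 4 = 4*d^2 - 2*d*n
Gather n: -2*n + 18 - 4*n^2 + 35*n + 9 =-4*n^2 + 33*n + 27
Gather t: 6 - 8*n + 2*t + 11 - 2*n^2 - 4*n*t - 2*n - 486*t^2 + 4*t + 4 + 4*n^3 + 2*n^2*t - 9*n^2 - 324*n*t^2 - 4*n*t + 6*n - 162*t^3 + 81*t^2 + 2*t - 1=4*n^3 - 11*n^2 - 4*n - 162*t^3 + t^2*(-324*n - 405) + t*(2*n^2 - 8*n + 8) + 20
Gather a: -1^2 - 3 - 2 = -6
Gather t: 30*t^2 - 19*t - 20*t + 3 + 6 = 30*t^2 - 39*t + 9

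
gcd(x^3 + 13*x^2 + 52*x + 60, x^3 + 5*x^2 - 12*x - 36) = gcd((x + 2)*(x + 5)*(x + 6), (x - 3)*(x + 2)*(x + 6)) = x^2 + 8*x + 12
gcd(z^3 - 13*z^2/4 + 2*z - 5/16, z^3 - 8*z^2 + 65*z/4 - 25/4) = z^2 - 3*z + 5/4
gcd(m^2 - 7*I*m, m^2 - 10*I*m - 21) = m - 7*I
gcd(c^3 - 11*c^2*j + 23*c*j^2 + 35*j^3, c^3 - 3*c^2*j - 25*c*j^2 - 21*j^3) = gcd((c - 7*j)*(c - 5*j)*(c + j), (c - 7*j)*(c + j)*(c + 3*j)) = c^2 - 6*c*j - 7*j^2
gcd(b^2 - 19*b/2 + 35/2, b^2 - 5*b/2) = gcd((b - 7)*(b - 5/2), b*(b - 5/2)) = b - 5/2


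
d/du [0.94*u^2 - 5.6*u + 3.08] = 1.88*u - 5.6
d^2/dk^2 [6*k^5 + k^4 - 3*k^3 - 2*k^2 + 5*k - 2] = 120*k^3 + 12*k^2 - 18*k - 4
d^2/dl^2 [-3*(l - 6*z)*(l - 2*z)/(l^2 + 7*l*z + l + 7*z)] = 6*(-(l - 6*z)*(l - 2*z)*(2*l + 7*z + 1)^2 + ((l - 6*z)*(l - 2*z) + (l - 6*z)*(2*l + 7*z + 1) + (l - 2*z)*(2*l + 7*z + 1))*(l^2 + 7*l*z + l + 7*z) - (l^2 + 7*l*z + l + 7*z)^2)/(l^2 + 7*l*z + l + 7*z)^3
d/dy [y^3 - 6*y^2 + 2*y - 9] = 3*y^2 - 12*y + 2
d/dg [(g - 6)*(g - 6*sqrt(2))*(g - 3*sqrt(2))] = 3*g^2 - 18*sqrt(2)*g - 12*g + 36 + 54*sqrt(2)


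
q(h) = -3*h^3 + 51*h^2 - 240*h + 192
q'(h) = -9*h^2 + 102*h - 240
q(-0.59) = 351.97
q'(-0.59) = -303.31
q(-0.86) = 438.03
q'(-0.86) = -334.38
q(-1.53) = 689.33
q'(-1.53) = -417.13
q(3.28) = -152.38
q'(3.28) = -2.27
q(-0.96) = 472.06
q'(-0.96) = -346.21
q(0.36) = 112.07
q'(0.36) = -204.45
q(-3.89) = 2073.93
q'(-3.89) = -772.97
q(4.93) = -111.12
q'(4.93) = 44.12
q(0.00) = 192.00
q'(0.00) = -240.00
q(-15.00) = 25392.00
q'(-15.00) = -3795.00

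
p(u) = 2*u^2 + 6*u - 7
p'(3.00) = 18.00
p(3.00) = 29.00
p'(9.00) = 42.00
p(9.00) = 209.00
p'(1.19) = 10.76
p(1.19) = 2.97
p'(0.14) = 6.56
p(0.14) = -6.12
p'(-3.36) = -7.44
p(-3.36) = -4.58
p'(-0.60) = 3.60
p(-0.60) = -9.88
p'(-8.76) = -29.04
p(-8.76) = 93.92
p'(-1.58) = -0.32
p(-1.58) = -11.49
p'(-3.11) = -6.44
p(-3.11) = -6.32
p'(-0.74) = 3.04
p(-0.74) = -10.34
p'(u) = 4*u + 6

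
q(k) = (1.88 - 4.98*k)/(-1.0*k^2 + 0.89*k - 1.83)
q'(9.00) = -0.06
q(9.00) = 0.57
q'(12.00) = -0.04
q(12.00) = 0.43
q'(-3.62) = -0.22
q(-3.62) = -1.10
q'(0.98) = 1.72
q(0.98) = 1.56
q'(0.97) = 1.76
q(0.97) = 1.55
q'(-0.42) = 0.88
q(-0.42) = -1.67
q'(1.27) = 0.78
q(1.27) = 1.92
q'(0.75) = 2.51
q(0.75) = 1.08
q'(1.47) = 0.31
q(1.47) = 2.03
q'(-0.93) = -0.03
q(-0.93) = -1.85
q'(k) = (1.88 - 4.98*k)*(2.0*k - 0.89)/(-1.0*k^2 + 0.89*k - 1.83)^2 - 4.98/(-1.0*k^2 + 0.89*k - 1.83)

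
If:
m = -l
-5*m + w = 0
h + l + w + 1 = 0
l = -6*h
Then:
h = -1/25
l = 6/25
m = -6/25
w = -6/5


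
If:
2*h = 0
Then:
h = 0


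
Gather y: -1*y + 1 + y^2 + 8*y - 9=y^2 + 7*y - 8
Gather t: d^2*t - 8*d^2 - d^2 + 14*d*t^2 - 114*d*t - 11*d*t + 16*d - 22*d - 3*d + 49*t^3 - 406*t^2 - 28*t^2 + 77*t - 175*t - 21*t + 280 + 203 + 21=-9*d^2 - 9*d + 49*t^3 + t^2*(14*d - 434) + t*(d^2 - 125*d - 119) + 504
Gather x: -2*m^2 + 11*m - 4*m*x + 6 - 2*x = -2*m^2 + 11*m + x*(-4*m - 2) + 6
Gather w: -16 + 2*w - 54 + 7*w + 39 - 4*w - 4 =5*w - 35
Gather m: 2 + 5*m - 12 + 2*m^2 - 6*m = 2*m^2 - m - 10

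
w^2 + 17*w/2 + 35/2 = (w + 7/2)*(w + 5)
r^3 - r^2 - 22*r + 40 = (r - 4)*(r - 2)*(r + 5)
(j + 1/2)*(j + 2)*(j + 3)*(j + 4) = j^4 + 19*j^3/2 + 61*j^2/2 + 37*j + 12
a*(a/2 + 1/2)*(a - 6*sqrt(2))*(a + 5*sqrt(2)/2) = a^4/2 - 7*sqrt(2)*a^3/4 + a^3/2 - 15*a^2 - 7*sqrt(2)*a^2/4 - 15*a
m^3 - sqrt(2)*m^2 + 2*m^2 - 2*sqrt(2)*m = m*(m + 2)*(m - sqrt(2))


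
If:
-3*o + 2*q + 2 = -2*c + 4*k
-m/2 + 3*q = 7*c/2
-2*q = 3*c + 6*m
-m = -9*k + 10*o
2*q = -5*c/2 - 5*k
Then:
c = -3800/18811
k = 3460/18811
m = 3200/18811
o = 2794/18811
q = -300/1447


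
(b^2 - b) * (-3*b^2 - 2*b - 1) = -3*b^4 + b^3 + b^2 + b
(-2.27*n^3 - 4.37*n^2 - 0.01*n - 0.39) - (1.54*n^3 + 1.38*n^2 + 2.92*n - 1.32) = -3.81*n^3 - 5.75*n^2 - 2.93*n + 0.93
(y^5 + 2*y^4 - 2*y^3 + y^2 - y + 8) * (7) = 7*y^5 + 14*y^4 - 14*y^3 + 7*y^2 - 7*y + 56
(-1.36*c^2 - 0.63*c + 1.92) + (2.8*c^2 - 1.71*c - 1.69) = 1.44*c^2 - 2.34*c + 0.23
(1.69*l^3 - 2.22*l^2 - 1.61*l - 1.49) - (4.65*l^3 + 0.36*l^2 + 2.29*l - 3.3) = -2.96*l^3 - 2.58*l^2 - 3.9*l + 1.81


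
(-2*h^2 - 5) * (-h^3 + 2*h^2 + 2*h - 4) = 2*h^5 - 4*h^4 + h^3 - 2*h^2 - 10*h + 20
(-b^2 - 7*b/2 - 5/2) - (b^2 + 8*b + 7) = -2*b^2 - 23*b/2 - 19/2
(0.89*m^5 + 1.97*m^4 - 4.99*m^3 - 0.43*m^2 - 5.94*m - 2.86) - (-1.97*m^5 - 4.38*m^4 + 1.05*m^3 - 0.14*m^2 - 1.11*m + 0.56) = 2.86*m^5 + 6.35*m^4 - 6.04*m^3 - 0.29*m^2 - 4.83*m - 3.42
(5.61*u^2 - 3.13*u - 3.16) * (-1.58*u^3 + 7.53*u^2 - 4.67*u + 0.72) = -8.8638*u^5 + 47.1887*u^4 - 44.7748*u^3 - 5.1385*u^2 + 12.5036*u - 2.2752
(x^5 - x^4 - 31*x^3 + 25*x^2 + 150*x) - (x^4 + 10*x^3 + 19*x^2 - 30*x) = x^5 - 2*x^4 - 41*x^3 + 6*x^2 + 180*x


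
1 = 1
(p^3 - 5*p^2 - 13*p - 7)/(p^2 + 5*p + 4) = (p^2 - 6*p - 7)/(p + 4)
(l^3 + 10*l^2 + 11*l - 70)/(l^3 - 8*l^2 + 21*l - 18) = (l^2 + 12*l + 35)/(l^2 - 6*l + 9)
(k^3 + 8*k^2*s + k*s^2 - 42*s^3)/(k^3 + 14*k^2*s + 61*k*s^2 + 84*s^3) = (k - 2*s)/(k + 4*s)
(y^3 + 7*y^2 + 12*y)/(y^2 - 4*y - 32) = y*(y + 3)/(y - 8)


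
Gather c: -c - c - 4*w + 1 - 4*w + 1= -2*c - 8*w + 2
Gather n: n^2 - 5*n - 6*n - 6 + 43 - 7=n^2 - 11*n + 30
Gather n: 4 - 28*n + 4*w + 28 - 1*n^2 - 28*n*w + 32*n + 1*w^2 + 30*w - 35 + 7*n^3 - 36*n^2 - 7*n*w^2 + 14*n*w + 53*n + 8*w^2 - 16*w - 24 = 7*n^3 - 37*n^2 + n*(-7*w^2 - 14*w + 57) + 9*w^2 + 18*w - 27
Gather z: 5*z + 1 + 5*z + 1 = 10*z + 2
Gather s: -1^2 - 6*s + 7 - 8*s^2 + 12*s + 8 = -8*s^2 + 6*s + 14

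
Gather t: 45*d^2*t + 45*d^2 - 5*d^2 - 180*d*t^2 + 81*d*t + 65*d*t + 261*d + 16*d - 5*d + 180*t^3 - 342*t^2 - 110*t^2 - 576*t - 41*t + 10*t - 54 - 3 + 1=40*d^2 + 272*d + 180*t^3 + t^2*(-180*d - 452) + t*(45*d^2 + 146*d - 607) - 56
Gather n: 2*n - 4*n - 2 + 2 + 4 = 4 - 2*n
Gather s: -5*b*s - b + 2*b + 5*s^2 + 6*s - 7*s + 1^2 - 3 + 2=b + 5*s^2 + s*(-5*b - 1)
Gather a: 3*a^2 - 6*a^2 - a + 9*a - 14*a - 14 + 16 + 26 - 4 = -3*a^2 - 6*a + 24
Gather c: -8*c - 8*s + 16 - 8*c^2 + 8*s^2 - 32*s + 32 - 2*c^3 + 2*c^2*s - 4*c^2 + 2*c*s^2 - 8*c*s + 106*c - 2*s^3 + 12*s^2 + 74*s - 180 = -2*c^3 + c^2*(2*s - 12) + c*(2*s^2 - 8*s + 98) - 2*s^3 + 20*s^2 + 34*s - 132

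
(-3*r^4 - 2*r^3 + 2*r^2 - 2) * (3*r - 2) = -9*r^5 + 10*r^3 - 4*r^2 - 6*r + 4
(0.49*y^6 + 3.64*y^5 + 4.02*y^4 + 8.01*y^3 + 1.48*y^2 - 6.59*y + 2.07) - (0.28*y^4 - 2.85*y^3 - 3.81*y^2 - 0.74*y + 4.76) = 0.49*y^6 + 3.64*y^5 + 3.74*y^4 + 10.86*y^3 + 5.29*y^2 - 5.85*y - 2.69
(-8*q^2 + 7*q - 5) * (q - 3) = -8*q^3 + 31*q^2 - 26*q + 15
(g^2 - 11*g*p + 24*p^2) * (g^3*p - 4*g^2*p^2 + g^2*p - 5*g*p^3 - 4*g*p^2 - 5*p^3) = g^5*p - 15*g^4*p^2 + g^4*p + 63*g^3*p^3 - 15*g^3*p^2 - 41*g^2*p^4 + 63*g^2*p^3 - 120*g*p^5 - 41*g*p^4 - 120*p^5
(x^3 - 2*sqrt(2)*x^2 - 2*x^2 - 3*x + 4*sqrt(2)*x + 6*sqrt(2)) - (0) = x^3 - 2*sqrt(2)*x^2 - 2*x^2 - 3*x + 4*sqrt(2)*x + 6*sqrt(2)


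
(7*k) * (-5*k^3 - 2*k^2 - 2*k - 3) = -35*k^4 - 14*k^3 - 14*k^2 - 21*k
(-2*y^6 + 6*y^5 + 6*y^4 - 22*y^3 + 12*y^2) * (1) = -2*y^6 + 6*y^5 + 6*y^4 - 22*y^3 + 12*y^2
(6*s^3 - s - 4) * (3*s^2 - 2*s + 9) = 18*s^5 - 12*s^4 + 51*s^3 - 10*s^2 - s - 36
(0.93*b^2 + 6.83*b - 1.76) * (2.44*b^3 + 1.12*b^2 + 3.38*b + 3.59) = 2.2692*b^5 + 17.7068*b^4 + 6.4986*b^3 + 24.4529*b^2 + 18.5709*b - 6.3184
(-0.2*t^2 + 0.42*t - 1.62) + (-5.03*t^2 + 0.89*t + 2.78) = -5.23*t^2 + 1.31*t + 1.16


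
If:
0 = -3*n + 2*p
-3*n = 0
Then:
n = 0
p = 0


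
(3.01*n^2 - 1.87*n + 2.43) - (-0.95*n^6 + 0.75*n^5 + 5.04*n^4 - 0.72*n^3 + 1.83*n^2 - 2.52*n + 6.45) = 0.95*n^6 - 0.75*n^5 - 5.04*n^4 + 0.72*n^3 + 1.18*n^2 + 0.65*n - 4.02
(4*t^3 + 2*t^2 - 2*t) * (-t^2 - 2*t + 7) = -4*t^5 - 10*t^4 + 26*t^3 + 18*t^2 - 14*t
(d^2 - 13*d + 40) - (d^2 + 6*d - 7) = 47 - 19*d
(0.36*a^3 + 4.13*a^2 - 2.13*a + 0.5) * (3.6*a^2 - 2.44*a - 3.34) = 1.296*a^5 + 13.9896*a^4 - 18.9476*a^3 - 6.797*a^2 + 5.8942*a - 1.67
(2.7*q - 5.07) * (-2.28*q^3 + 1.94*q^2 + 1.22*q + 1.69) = -6.156*q^4 + 16.7976*q^3 - 6.5418*q^2 - 1.6224*q - 8.5683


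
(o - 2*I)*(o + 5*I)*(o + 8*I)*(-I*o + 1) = -I*o^4 + 12*o^3 + 25*I*o^2 + 66*o + 80*I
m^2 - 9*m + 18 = (m - 6)*(m - 3)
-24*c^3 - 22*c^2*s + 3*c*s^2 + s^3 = (-4*c + s)*(c + s)*(6*c + s)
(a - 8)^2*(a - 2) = a^3 - 18*a^2 + 96*a - 128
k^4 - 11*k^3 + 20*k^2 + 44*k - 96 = (k - 8)*(k - 3)*(k - 2)*(k + 2)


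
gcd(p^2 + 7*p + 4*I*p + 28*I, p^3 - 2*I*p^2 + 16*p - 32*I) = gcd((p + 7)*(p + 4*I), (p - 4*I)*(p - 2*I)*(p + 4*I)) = p + 4*I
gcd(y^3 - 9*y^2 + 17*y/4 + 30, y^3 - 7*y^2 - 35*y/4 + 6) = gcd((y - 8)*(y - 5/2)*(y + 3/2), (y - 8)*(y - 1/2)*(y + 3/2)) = y^2 - 13*y/2 - 12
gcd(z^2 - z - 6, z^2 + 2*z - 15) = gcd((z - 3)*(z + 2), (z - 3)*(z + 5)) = z - 3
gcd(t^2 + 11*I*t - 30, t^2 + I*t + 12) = 1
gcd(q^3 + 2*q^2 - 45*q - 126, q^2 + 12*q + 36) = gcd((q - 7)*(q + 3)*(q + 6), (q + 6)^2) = q + 6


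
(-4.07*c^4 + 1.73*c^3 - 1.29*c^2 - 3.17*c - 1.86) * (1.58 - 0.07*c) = 0.2849*c^5 - 6.5517*c^4 + 2.8237*c^3 - 1.8163*c^2 - 4.8784*c - 2.9388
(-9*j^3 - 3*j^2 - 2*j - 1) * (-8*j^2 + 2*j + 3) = 72*j^5 + 6*j^4 - 17*j^3 - 5*j^2 - 8*j - 3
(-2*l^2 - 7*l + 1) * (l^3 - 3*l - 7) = -2*l^5 - 7*l^4 + 7*l^3 + 35*l^2 + 46*l - 7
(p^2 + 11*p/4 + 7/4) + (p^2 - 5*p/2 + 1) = 2*p^2 + p/4 + 11/4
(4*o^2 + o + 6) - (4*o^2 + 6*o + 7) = -5*o - 1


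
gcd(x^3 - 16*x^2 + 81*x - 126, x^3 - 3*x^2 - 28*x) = x - 7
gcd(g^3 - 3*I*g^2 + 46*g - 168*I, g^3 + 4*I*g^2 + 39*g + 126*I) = g^2 + I*g + 42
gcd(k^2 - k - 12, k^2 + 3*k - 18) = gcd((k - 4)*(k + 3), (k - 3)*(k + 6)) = 1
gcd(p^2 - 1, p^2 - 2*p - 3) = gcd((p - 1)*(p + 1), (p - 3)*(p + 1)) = p + 1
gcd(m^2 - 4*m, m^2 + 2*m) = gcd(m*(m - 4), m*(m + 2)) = m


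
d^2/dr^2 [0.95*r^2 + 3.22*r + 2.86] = 1.90000000000000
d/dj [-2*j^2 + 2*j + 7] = 2 - 4*j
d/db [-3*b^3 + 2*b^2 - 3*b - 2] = -9*b^2 + 4*b - 3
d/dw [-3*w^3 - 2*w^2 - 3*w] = -9*w^2 - 4*w - 3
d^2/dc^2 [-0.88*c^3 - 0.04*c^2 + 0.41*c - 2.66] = -5.28*c - 0.08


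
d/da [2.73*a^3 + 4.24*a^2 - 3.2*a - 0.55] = 8.19*a^2 + 8.48*a - 3.2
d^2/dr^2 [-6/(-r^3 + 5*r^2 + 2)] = 12*(-r^2*(3*r - 10)^2 + (5 - 3*r)*(-r^3 + 5*r^2 + 2))/(-r^3 + 5*r^2 + 2)^3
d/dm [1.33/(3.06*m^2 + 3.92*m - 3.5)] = (-8.1396*m - 5.2136)/(3.06*m^2 + 3.92*m - 3.5)^2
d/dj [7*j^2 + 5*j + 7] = 14*j + 5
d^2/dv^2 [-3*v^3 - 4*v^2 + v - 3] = -18*v - 8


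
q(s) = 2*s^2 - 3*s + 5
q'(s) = 4*s - 3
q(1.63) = 5.42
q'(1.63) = 3.52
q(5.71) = 53.08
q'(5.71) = 19.84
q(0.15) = 4.60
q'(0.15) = -2.40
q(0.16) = 4.57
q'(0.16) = -2.36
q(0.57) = 3.94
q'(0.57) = -0.72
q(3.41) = 18.03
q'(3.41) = 10.64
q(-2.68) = 27.40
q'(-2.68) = -13.72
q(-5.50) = 82.00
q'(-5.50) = -25.00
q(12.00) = 257.00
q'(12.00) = 45.00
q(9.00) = 140.00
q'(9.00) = 33.00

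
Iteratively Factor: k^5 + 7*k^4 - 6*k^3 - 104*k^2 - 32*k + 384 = (k + 4)*(k^4 + 3*k^3 - 18*k^2 - 32*k + 96) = (k - 3)*(k + 4)*(k^3 + 6*k^2 - 32) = (k - 3)*(k - 2)*(k + 4)*(k^2 + 8*k + 16) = (k - 3)*(k - 2)*(k + 4)^2*(k + 4)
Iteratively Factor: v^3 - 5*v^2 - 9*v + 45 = (v + 3)*(v^2 - 8*v + 15) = (v - 3)*(v + 3)*(v - 5)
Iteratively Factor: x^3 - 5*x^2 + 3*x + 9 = (x + 1)*(x^2 - 6*x + 9) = (x - 3)*(x + 1)*(x - 3)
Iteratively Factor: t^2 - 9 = (t - 3)*(t + 3)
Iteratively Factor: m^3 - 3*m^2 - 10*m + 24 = (m - 4)*(m^2 + m - 6) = (m - 4)*(m - 2)*(m + 3)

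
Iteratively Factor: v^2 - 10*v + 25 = (v - 5)*(v - 5)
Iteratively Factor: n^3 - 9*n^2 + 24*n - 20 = (n - 2)*(n^2 - 7*n + 10) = (n - 5)*(n - 2)*(n - 2)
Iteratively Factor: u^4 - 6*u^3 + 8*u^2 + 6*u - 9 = (u - 3)*(u^3 - 3*u^2 - u + 3) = (u - 3)^2*(u^2 - 1) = (u - 3)^2*(u - 1)*(u + 1)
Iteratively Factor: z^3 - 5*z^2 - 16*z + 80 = (z + 4)*(z^2 - 9*z + 20) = (z - 4)*(z + 4)*(z - 5)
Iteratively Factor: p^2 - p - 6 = (p + 2)*(p - 3)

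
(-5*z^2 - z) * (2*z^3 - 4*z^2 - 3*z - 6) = -10*z^5 + 18*z^4 + 19*z^3 + 33*z^2 + 6*z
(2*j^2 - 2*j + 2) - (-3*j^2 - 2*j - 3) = 5*j^2 + 5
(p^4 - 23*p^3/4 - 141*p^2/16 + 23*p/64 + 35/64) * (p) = p^5 - 23*p^4/4 - 141*p^3/16 + 23*p^2/64 + 35*p/64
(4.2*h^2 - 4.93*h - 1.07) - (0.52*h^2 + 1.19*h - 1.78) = 3.68*h^2 - 6.12*h + 0.71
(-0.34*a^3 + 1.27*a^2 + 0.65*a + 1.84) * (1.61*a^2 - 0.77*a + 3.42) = -0.5474*a^5 + 2.3065*a^4 - 1.0942*a^3 + 6.8053*a^2 + 0.8062*a + 6.2928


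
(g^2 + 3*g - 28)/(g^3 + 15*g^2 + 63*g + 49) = (g - 4)/(g^2 + 8*g + 7)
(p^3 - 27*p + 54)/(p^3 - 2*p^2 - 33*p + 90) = (p - 3)/(p - 5)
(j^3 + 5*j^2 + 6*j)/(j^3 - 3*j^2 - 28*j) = (j^2 + 5*j + 6)/(j^2 - 3*j - 28)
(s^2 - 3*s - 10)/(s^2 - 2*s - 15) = (s + 2)/(s + 3)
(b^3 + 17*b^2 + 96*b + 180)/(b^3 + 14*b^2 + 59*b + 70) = (b^2 + 12*b + 36)/(b^2 + 9*b + 14)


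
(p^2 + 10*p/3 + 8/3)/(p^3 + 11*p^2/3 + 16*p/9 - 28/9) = 3*(3*p + 4)/(9*p^2 + 15*p - 14)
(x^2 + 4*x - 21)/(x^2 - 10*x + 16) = (x^2 + 4*x - 21)/(x^2 - 10*x + 16)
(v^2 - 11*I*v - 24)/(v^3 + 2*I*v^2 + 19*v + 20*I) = (v^2 - 11*I*v - 24)/(v^3 + 2*I*v^2 + 19*v + 20*I)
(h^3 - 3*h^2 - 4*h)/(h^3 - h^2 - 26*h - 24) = h*(h - 4)/(h^2 - 2*h - 24)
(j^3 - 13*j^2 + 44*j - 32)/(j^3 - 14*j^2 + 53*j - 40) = (j - 4)/(j - 5)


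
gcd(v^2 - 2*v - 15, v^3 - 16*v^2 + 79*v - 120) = v - 5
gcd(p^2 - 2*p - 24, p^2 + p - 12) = p + 4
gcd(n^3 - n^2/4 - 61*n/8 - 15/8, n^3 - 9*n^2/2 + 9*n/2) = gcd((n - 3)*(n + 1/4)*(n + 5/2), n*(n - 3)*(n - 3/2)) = n - 3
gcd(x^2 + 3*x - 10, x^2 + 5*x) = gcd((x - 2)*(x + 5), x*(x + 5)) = x + 5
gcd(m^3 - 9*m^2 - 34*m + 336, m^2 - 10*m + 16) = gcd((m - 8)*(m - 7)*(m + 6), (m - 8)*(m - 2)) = m - 8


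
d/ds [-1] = 0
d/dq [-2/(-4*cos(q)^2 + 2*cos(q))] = (-sin(q)/cos(q)^2 + 4*tan(q))/(2*cos(q) - 1)^2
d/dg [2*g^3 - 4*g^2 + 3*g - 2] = 6*g^2 - 8*g + 3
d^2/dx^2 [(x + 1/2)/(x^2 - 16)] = (x^2*(8*x + 4) + (-6*x - 1)*(x^2 - 16))/(x^2 - 16)^3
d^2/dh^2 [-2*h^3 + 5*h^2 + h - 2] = 10 - 12*h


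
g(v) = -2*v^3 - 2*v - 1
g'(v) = -6*v^2 - 2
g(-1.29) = 5.87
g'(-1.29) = -11.98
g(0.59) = -2.59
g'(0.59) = -4.09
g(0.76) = -3.40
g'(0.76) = -5.47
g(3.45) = -90.03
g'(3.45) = -73.42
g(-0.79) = 1.57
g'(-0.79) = -5.74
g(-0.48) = 0.18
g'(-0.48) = -3.38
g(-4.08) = 142.99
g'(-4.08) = -101.88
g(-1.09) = 3.77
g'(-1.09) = -9.13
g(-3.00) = 59.00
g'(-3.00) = -56.00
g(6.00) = -445.00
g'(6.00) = -218.00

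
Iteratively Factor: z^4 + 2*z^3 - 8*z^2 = (z)*(z^3 + 2*z^2 - 8*z) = z^2*(z^2 + 2*z - 8) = z^2*(z - 2)*(z + 4)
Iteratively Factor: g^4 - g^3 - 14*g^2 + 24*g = (g)*(g^3 - g^2 - 14*g + 24) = g*(g - 2)*(g^2 + g - 12) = g*(g - 3)*(g - 2)*(g + 4)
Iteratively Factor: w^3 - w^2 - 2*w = (w + 1)*(w^2 - 2*w) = (w - 2)*(w + 1)*(w)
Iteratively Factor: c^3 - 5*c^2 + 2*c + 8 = (c - 4)*(c^2 - c - 2) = (c - 4)*(c - 2)*(c + 1)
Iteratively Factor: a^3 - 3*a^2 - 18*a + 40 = (a - 2)*(a^2 - a - 20) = (a - 5)*(a - 2)*(a + 4)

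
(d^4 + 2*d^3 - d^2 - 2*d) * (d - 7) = d^5 - 5*d^4 - 15*d^3 + 5*d^2 + 14*d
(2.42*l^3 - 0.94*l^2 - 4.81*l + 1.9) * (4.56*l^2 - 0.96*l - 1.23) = 11.0352*l^5 - 6.6096*l^4 - 24.0078*l^3 + 14.4378*l^2 + 4.0923*l - 2.337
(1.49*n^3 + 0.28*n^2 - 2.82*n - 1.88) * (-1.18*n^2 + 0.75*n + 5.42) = -1.7582*n^5 + 0.7871*n^4 + 11.6134*n^3 + 1.621*n^2 - 16.6944*n - 10.1896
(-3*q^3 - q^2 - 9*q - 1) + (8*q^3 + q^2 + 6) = 5*q^3 - 9*q + 5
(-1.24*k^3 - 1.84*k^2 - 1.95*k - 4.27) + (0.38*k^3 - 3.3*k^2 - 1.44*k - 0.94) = -0.86*k^3 - 5.14*k^2 - 3.39*k - 5.21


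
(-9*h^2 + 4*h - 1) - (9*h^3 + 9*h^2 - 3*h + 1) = -9*h^3 - 18*h^2 + 7*h - 2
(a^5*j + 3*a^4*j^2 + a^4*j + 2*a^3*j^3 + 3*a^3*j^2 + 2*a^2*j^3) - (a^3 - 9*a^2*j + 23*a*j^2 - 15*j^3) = a^5*j + 3*a^4*j^2 + a^4*j + 2*a^3*j^3 + 3*a^3*j^2 - a^3 + 2*a^2*j^3 + 9*a^2*j - 23*a*j^2 + 15*j^3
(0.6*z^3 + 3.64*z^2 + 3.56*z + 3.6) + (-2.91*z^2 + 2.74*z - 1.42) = 0.6*z^3 + 0.73*z^2 + 6.3*z + 2.18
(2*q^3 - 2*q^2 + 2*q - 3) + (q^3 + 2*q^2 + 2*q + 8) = 3*q^3 + 4*q + 5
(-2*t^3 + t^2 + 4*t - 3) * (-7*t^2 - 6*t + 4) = 14*t^5 + 5*t^4 - 42*t^3 + t^2 + 34*t - 12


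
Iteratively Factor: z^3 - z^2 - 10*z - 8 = (z + 2)*(z^2 - 3*z - 4) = (z + 1)*(z + 2)*(z - 4)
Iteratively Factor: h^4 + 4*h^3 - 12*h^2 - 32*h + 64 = (h + 4)*(h^3 - 12*h + 16) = (h - 2)*(h + 4)*(h^2 + 2*h - 8) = (h - 2)*(h + 4)^2*(h - 2)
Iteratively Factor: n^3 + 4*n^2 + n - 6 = (n - 1)*(n^2 + 5*n + 6) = (n - 1)*(n + 3)*(n + 2)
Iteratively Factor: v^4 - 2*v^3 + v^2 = (v)*(v^3 - 2*v^2 + v) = v*(v - 1)*(v^2 - v) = v*(v - 1)^2*(v)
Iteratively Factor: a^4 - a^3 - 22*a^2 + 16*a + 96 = (a - 3)*(a^3 + 2*a^2 - 16*a - 32) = (a - 3)*(a + 4)*(a^2 - 2*a - 8) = (a - 4)*(a - 3)*(a + 4)*(a + 2)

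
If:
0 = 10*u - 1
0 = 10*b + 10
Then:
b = -1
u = 1/10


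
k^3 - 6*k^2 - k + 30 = (k - 5)*(k - 3)*(k + 2)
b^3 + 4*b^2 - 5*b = b*(b - 1)*(b + 5)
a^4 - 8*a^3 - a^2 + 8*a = a*(a - 8)*(a - 1)*(a + 1)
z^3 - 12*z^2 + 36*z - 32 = (z - 8)*(z - 2)^2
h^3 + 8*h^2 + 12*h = h*(h + 2)*(h + 6)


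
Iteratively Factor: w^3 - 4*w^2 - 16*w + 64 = (w - 4)*(w^2 - 16) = (w - 4)*(w + 4)*(w - 4)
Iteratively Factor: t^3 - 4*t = (t - 2)*(t^2 + 2*t) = (t - 2)*(t + 2)*(t)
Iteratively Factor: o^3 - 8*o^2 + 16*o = (o)*(o^2 - 8*o + 16) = o*(o - 4)*(o - 4)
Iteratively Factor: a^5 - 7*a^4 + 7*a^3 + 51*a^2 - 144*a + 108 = (a - 3)*(a^4 - 4*a^3 - 5*a^2 + 36*a - 36) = (a - 3)*(a + 3)*(a^3 - 7*a^2 + 16*a - 12) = (a - 3)*(a - 2)*(a + 3)*(a^2 - 5*a + 6) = (a - 3)^2*(a - 2)*(a + 3)*(a - 2)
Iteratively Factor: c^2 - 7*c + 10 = (c - 5)*(c - 2)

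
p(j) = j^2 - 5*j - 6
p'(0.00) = -5.00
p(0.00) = -6.00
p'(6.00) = 7.00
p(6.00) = 0.00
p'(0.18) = -4.64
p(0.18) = -6.87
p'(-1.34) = -7.68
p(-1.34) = 2.50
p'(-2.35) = -9.70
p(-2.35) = 11.27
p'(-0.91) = -6.82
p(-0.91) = -0.62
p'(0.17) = -4.66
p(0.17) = -6.82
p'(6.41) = 7.82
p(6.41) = 3.04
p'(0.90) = -3.20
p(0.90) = -9.69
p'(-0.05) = -5.10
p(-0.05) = -5.75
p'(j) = 2*j - 5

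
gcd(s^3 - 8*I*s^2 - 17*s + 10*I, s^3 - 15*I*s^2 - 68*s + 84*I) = s - 2*I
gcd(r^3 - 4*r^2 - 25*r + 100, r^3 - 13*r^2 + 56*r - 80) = r^2 - 9*r + 20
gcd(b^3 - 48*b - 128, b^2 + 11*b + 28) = b + 4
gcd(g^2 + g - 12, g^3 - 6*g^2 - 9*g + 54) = g - 3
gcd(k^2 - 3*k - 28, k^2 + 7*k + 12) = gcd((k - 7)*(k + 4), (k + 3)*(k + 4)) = k + 4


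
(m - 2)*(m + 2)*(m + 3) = m^3 + 3*m^2 - 4*m - 12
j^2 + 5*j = j*(j + 5)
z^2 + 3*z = z*(z + 3)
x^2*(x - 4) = x^3 - 4*x^2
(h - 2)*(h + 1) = h^2 - h - 2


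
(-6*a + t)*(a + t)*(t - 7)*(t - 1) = -6*a^2*t^2 + 48*a^2*t - 42*a^2 - 5*a*t^3 + 40*a*t^2 - 35*a*t + t^4 - 8*t^3 + 7*t^2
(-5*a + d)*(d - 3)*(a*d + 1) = -5*a^2*d^2 + 15*a^2*d + a*d^3 - 3*a*d^2 - 5*a*d + 15*a + d^2 - 3*d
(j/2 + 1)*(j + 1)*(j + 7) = j^3/2 + 5*j^2 + 23*j/2 + 7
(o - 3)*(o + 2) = o^2 - o - 6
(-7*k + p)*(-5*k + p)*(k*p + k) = 35*k^3*p + 35*k^3 - 12*k^2*p^2 - 12*k^2*p + k*p^3 + k*p^2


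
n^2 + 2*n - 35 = (n - 5)*(n + 7)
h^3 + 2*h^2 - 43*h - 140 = (h - 7)*(h + 4)*(h + 5)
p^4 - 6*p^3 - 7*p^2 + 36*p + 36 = (p - 6)*(p - 3)*(p + 1)*(p + 2)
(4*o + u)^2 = 16*o^2 + 8*o*u + u^2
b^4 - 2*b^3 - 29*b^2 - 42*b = b*(b - 7)*(b + 2)*(b + 3)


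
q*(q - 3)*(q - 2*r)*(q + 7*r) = q^4 + 5*q^3*r - 3*q^3 - 14*q^2*r^2 - 15*q^2*r + 42*q*r^2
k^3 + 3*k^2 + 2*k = k*(k + 1)*(k + 2)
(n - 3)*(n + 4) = n^2 + n - 12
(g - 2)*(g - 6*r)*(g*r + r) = g^3*r - 6*g^2*r^2 - g^2*r + 6*g*r^2 - 2*g*r + 12*r^2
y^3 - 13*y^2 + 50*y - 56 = (y - 7)*(y - 4)*(y - 2)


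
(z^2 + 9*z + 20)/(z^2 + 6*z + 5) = (z + 4)/(z + 1)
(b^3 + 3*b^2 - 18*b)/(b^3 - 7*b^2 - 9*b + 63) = b*(b + 6)/(b^2 - 4*b - 21)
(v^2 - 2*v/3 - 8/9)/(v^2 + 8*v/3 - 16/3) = (v + 2/3)/(v + 4)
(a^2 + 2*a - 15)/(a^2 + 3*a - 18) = (a + 5)/(a + 6)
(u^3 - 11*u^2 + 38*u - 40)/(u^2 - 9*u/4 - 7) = 4*(u^2 - 7*u + 10)/(4*u + 7)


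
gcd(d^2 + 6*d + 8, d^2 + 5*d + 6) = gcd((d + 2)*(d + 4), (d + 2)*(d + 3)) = d + 2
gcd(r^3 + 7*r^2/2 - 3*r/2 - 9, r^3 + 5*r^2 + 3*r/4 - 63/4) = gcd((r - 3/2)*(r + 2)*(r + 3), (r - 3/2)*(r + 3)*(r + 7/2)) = r^2 + 3*r/2 - 9/2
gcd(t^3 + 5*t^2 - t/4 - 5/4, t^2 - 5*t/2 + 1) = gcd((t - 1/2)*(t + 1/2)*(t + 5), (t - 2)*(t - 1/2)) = t - 1/2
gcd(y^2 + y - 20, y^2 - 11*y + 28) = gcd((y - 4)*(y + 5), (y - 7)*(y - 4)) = y - 4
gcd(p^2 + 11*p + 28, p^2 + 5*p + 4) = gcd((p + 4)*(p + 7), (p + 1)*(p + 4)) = p + 4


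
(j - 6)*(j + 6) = j^2 - 36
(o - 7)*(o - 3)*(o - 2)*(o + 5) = o^4 - 7*o^3 - 19*o^2 + 163*o - 210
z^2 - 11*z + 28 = (z - 7)*(z - 4)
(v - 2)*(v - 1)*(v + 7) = v^3 + 4*v^2 - 19*v + 14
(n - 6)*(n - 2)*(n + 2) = n^3 - 6*n^2 - 4*n + 24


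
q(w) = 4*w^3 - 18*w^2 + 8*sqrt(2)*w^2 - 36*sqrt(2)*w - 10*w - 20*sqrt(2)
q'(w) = 12*w^2 - 36*w + 16*sqrt(2)*w - 36*sqrt(2) - 10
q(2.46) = -159.04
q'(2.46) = -21.19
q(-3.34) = -48.47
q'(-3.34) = 117.62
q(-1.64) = 35.98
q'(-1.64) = -6.71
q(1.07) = -96.21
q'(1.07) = -61.48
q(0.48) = -58.62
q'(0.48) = -64.57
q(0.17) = -38.81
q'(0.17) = -62.84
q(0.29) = -46.41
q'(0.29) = -63.78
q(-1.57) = 35.39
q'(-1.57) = -10.34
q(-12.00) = -7172.17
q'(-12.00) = 1827.56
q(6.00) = 229.54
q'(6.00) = 290.85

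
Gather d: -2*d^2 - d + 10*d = -2*d^2 + 9*d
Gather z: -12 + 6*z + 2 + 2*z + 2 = 8*z - 8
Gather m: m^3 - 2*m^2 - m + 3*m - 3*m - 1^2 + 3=m^3 - 2*m^2 - m + 2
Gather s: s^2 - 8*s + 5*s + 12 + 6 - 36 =s^2 - 3*s - 18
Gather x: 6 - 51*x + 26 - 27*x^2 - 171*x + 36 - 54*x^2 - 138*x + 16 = -81*x^2 - 360*x + 84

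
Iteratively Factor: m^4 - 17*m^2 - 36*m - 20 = (m + 2)*(m^3 - 2*m^2 - 13*m - 10) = (m + 2)^2*(m^2 - 4*m - 5) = (m - 5)*(m + 2)^2*(m + 1)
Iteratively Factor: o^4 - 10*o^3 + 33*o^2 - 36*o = (o - 4)*(o^3 - 6*o^2 + 9*o) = o*(o - 4)*(o^2 - 6*o + 9) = o*(o - 4)*(o - 3)*(o - 3)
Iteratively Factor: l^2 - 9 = (l - 3)*(l + 3)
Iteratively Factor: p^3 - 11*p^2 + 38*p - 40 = (p - 5)*(p^2 - 6*p + 8) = (p - 5)*(p - 2)*(p - 4)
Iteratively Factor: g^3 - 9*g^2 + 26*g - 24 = (g - 4)*(g^2 - 5*g + 6) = (g - 4)*(g - 2)*(g - 3)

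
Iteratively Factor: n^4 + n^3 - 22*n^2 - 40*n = (n - 5)*(n^3 + 6*n^2 + 8*n) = (n - 5)*(n + 2)*(n^2 + 4*n) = (n - 5)*(n + 2)*(n + 4)*(n)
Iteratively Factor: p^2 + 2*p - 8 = (p - 2)*(p + 4)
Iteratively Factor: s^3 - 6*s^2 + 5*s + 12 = (s + 1)*(s^2 - 7*s + 12) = (s - 3)*(s + 1)*(s - 4)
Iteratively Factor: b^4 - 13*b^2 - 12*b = (b - 4)*(b^3 + 4*b^2 + 3*b) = (b - 4)*(b + 3)*(b^2 + b) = b*(b - 4)*(b + 3)*(b + 1)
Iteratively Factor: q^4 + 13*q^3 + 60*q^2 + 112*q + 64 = (q + 4)*(q^3 + 9*q^2 + 24*q + 16) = (q + 1)*(q + 4)*(q^2 + 8*q + 16) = (q + 1)*(q + 4)^2*(q + 4)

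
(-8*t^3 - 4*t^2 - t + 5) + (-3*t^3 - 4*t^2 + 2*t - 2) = -11*t^3 - 8*t^2 + t + 3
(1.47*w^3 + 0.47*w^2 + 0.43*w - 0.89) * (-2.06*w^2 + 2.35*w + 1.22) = -3.0282*w^5 + 2.4863*w^4 + 2.0121*w^3 + 3.4173*w^2 - 1.5669*w - 1.0858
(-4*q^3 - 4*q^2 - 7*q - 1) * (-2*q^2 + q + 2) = 8*q^5 + 4*q^4 + 2*q^3 - 13*q^2 - 15*q - 2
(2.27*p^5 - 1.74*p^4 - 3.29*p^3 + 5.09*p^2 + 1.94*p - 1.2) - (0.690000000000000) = 2.27*p^5 - 1.74*p^4 - 3.29*p^3 + 5.09*p^2 + 1.94*p - 1.89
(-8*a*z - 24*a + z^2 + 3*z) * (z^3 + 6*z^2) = -8*a*z^4 - 72*a*z^3 - 144*a*z^2 + z^5 + 9*z^4 + 18*z^3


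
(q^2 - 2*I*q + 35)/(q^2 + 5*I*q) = (q - 7*I)/q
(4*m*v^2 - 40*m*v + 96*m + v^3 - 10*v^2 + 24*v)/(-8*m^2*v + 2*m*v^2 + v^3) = (v^2 - 10*v + 24)/(v*(-2*m + v))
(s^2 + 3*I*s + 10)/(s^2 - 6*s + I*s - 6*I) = (s^2 + 3*I*s + 10)/(s^2 + s*(-6 + I) - 6*I)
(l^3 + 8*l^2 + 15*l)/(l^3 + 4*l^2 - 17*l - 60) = l/(l - 4)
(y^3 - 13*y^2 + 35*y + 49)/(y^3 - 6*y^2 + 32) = (y^3 - 13*y^2 + 35*y + 49)/(y^3 - 6*y^2 + 32)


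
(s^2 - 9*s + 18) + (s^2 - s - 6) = 2*s^2 - 10*s + 12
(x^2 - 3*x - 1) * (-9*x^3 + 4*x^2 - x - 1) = -9*x^5 + 31*x^4 - 4*x^3 - 2*x^2 + 4*x + 1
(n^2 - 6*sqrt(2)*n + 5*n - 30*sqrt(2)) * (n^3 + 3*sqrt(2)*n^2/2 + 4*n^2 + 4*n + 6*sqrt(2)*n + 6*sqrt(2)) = n^5 - 9*sqrt(2)*n^4/2 + 9*n^4 - 81*sqrt(2)*n^3/2 + 6*n^3 - 108*sqrt(2)*n^2 - 142*n^2 - 432*n - 90*sqrt(2)*n - 360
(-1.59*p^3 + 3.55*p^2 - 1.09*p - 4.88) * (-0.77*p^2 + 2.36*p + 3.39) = 1.2243*p^5 - 6.4859*p^4 + 3.8272*p^3 + 13.2197*p^2 - 15.2119*p - 16.5432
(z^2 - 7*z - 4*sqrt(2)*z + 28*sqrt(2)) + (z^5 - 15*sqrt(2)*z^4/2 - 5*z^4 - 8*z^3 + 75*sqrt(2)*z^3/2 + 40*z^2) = z^5 - 15*sqrt(2)*z^4/2 - 5*z^4 - 8*z^3 + 75*sqrt(2)*z^3/2 + 41*z^2 - 7*z - 4*sqrt(2)*z + 28*sqrt(2)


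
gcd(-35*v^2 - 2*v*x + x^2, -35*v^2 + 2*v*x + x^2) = 1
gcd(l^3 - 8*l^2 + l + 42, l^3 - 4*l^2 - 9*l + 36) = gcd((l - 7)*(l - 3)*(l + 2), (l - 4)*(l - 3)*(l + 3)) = l - 3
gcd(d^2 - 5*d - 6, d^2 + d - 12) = 1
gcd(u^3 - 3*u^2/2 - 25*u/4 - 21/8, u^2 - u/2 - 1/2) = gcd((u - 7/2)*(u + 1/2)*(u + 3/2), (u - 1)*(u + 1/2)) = u + 1/2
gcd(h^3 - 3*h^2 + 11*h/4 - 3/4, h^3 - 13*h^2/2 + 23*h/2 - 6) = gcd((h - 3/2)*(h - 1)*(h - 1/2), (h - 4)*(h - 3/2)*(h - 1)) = h^2 - 5*h/2 + 3/2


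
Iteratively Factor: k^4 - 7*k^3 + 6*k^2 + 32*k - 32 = (k - 4)*(k^3 - 3*k^2 - 6*k + 8) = (k - 4)^2*(k^2 + k - 2) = (k - 4)^2*(k + 2)*(k - 1)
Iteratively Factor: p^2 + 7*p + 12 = (p + 4)*(p + 3)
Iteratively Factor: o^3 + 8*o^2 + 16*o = (o + 4)*(o^2 + 4*o) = (o + 4)^2*(o)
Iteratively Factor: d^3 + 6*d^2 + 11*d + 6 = (d + 1)*(d^2 + 5*d + 6) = (d + 1)*(d + 2)*(d + 3)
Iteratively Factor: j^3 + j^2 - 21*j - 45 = (j + 3)*(j^2 - 2*j - 15) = (j + 3)^2*(j - 5)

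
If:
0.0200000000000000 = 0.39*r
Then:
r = 0.05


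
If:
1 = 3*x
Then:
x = 1/3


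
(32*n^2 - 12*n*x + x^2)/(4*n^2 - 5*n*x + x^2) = (-8*n + x)/(-n + x)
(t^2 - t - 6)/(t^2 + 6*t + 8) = (t - 3)/(t + 4)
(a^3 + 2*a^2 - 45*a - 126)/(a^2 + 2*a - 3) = (a^2 - a - 42)/(a - 1)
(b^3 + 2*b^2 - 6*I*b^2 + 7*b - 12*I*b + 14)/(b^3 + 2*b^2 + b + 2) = (b - 7*I)/(b - I)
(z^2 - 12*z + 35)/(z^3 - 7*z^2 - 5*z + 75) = (z - 7)/(z^2 - 2*z - 15)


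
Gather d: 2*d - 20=2*d - 20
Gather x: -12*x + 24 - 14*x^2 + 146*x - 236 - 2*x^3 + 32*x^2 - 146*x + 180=-2*x^3 + 18*x^2 - 12*x - 32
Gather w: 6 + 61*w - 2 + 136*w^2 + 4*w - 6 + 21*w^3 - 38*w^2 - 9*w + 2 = 21*w^3 + 98*w^2 + 56*w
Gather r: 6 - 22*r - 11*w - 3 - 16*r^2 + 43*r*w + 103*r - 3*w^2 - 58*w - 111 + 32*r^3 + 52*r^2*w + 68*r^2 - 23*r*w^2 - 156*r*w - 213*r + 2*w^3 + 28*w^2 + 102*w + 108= 32*r^3 + r^2*(52*w + 52) + r*(-23*w^2 - 113*w - 132) + 2*w^3 + 25*w^2 + 33*w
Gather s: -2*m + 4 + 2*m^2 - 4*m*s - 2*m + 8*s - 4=2*m^2 - 4*m + s*(8 - 4*m)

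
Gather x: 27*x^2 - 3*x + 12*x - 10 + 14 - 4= 27*x^2 + 9*x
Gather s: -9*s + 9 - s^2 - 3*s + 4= -s^2 - 12*s + 13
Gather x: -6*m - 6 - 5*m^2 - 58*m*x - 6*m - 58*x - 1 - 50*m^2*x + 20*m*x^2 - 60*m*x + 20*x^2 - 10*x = -5*m^2 - 12*m + x^2*(20*m + 20) + x*(-50*m^2 - 118*m - 68) - 7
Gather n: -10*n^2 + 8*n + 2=-10*n^2 + 8*n + 2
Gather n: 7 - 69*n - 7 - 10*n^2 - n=-10*n^2 - 70*n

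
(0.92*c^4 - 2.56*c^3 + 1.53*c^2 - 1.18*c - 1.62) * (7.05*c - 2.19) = 6.486*c^5 - 20.0628*c^4 + 16.3929*c^3 - 11.6697*c^2 - 8.8368*c + 3.5478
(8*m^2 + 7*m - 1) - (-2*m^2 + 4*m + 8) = 10*m^2 + 3*m - 9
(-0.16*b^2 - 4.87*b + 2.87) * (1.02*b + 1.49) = -0.1632*b^3 - 5.2058*b^2 - 4.3289*b + 4.2763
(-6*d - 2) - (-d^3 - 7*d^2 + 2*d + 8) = d^3 + 7*d^2 - 8*d - 10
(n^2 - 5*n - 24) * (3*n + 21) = 3*n^3 + 6*n^2 - 177*n - 504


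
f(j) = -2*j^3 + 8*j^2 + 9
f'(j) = -6*j^2 + 16*j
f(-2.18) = 67.74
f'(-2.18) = -63.39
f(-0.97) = 18.35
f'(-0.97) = -21.17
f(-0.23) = 9.45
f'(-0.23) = -4.00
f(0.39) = 10.10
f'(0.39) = 5.33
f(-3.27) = 164.47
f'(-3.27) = -116.48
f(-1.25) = 25.41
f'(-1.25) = -29.38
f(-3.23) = 159.86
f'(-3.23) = -114.28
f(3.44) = 22.25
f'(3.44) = -15.96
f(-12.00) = 4617.00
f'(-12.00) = -1056.00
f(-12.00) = 4617.00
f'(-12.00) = -1056.00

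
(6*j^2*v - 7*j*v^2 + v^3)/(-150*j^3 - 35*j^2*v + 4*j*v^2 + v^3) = v*(-j + v)/(25*j^2 + 10*j*v + v^2)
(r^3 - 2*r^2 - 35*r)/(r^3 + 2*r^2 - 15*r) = (r - 7)/(r - 3)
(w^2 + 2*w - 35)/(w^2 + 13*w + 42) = (w - 5)/(w + 6)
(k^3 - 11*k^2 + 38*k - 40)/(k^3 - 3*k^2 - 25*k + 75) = (k^2 - 6*k + 8)/(k^2 + 2*k - 15)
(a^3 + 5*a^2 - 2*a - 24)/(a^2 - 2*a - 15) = (a^2 + 2*a - 8)/(a - 5)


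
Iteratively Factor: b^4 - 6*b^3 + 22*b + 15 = (b + 1)*(b^3 - 7*b^2 + 7*b + 15) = (b - 3)*(b + 1)*(b^2 - 4*b - 5) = (b - 3)*(b + 1)^2*(b - 5)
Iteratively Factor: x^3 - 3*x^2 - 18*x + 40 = (x + 4)*(x^2 - 7*x + 10) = (x - 5)*(x + 4)*(x - 2)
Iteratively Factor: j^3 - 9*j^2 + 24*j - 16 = (j - 4)*(j^2 - 5*j + 4) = (j - 4)*(j - 1)*(j - 4)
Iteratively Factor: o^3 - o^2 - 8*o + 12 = (o - 2)*(o^2 + o - 6) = (o - 2)^2*(o + 3)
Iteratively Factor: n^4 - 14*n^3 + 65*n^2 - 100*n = (n)*(n^3 - 14*n^2 + 65*n - 100) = n*(n - 5)*(n^2 - 9*n + 20) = n*(n - 5)*(n - 4)*(n - 5)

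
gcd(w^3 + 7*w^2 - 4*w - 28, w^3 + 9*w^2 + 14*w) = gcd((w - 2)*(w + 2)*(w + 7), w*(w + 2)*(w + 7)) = w^2 + 9*w + 14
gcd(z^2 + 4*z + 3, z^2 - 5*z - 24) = z + 3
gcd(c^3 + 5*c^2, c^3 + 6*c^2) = c^2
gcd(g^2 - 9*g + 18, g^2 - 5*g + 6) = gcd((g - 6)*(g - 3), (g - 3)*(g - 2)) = g - 3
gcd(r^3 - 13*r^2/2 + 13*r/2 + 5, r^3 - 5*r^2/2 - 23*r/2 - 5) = r^2 - 9*r/2 - 5/2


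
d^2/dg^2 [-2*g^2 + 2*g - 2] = -4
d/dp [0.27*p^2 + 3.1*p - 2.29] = 0.54*p + 3.1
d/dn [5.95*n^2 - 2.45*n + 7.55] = 11.9*n - 2.45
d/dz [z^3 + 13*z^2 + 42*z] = 3*z^2 + 26*z + 42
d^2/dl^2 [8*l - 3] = 0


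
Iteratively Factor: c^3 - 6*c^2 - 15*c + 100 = (c + 4)*(c^2 - 10*c + 25) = (c - 5)*(c + 4)*(c - 5)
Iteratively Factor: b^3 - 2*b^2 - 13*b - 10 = (b - 5)*(b^2 + 3*b + 2) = (b - 5)*(b + 2)*(b + 1)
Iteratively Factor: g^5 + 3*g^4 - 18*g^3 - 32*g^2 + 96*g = (g - 3)*(g^4 + 6*g^3 - 32*g) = (g - 3)*(g + 4)*(g^3 + 2*g^2 - 8*g) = (g - 3)*(g + 4)^2*(g^2 - 2*g) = g*(g - 3)*(g + 4)^2*(g - 2)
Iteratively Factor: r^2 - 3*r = (r)*(r - 3)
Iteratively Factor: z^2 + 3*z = (z + 3)*(z)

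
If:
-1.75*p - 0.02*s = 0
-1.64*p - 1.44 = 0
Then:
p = -0.88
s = 76.83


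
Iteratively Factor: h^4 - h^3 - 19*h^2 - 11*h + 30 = (h + 3)*(h^3 - 4*h^2 - 7*h + 10) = (h - 5)*(h + 3)*(h^2 + h - 2) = (h - 5)*(h - 1)*(h + 3)*(h + 2)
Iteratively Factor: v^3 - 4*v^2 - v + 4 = (v + 1)*(v^2 - 5*v + 4) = (v - 1)*(v + 1)*(v - 4)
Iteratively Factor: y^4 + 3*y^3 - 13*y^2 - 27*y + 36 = (y + 3)*(y^3 - 13*y + 12) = (y - 3)*(y + 3)*(y^2 + 3*y - 4) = (y - 3)*(y + 3)*(y + 4)*(y - 1)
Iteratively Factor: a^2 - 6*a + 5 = (a - 5)*(a - 1)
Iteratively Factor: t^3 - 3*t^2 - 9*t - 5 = (t - 5)*(t^2 + 2*t + 1) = (t - 5)*(t + 1)*(t + 1)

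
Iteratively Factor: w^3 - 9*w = (w)*(w^2 - 9) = w*(w + 3)*(w - 3)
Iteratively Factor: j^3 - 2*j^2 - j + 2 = (j - 2)*(j^2 - 1) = (j - 2)*(j - 1)*(j + 1)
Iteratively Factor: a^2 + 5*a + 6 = (a + 2)*(a + 3)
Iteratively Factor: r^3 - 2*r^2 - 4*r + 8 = (r + 2)*(r^2 - 4*r + 4) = (r - 2)*(r + 2)*(r - 2)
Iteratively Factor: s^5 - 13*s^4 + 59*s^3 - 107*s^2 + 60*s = (s - 4)*(s^4 - 9*s^3 + 23*s^2 - 15*s) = (s - 5)*(s - 4)*(s^3 - 4*s^2 + 3*s) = (s - 5)*(s - 4)*(s - 1)*(s^2 - 3*s) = s*(s - 5)*(s - 4)*(s - 1)*(s - 3)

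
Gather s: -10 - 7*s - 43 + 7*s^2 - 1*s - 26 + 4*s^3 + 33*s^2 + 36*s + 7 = 4*s^3 + 40*s^2 + 28*s - 72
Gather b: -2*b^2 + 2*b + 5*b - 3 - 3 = -2*b^2 + 7*b - 6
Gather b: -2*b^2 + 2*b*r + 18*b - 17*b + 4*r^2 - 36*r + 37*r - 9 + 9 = -2*b^2 + b*(2*r + 1) + 4*r^2 + r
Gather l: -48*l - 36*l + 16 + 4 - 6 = 14 - 84*l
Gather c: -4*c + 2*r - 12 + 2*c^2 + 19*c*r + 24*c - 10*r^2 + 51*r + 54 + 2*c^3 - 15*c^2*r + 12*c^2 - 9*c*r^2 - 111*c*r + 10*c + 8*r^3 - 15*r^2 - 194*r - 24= 2*c^3 + c^2*(14 - 15*r) + c*(-9*r^2 - 92*r + 30) + 8*r^3 - 25*r^2 - 141*r + 18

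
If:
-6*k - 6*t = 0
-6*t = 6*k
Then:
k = -t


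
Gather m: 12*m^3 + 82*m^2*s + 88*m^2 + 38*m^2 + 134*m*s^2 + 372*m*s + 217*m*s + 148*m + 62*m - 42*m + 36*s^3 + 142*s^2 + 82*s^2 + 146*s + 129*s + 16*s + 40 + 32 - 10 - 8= 12*m^3 + m^2*(82*s + 126) + m*(134*s^2 + 589*s + 168) + 36*s^3 + 224*s^2 + 291*s + 54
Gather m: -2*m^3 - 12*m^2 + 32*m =-2*m^3 - 12*m^2 + 32*m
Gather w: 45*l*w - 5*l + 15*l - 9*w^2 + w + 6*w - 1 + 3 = 10*l - 9*w^2 + w*(45*l + 7) + 2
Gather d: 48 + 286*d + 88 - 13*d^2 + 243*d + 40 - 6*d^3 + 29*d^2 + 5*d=-6*d^3 + 16*d^2 + 534*d + 176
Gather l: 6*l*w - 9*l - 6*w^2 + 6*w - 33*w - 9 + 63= l*(6*w - 9) - 6*w^2 - 27*w + 54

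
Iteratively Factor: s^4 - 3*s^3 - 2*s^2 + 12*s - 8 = (s - 1)*(s^3 - 2*s^2 - 4*s + 8) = (s - 2)*(s - 1)*(s^2 - 4) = (s - 2)^2*(s - 1)*(s + 2)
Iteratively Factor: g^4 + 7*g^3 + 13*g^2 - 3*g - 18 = (g + 3)*(g^3 + 4*g^2 + g - 6) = (g + 2)*(g + 3)*(g^2 + 2*g - 3) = (g - 1)*(g + 2)*(g + 3)*(g + 3)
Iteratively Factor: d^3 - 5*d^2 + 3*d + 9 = (d - 3)*(d^2 - 2*d - 3) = (d - 3)*(d + 1)*(d - 3)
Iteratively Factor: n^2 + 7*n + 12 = (n + 4)*(n + 3)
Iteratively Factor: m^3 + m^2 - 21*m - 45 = (m + 3)*(m^2 - 2*m - 15) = (m + 3)^2*(m - 5)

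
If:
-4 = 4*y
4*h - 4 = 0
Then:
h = 1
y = -1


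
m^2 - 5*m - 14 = (m - 7)*(m + 2)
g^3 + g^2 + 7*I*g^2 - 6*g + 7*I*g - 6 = (g + 1)*(g + I)*(g + 6*I)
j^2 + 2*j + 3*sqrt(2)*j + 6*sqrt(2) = (j + 2)*(j + 3*sqrt(2))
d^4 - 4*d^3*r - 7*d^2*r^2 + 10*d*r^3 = d*(d - 5*r)*(d - r)*(d + 2*r)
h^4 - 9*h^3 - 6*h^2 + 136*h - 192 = (h - 8)*(h - 3)*(h - 2)*(h + 4)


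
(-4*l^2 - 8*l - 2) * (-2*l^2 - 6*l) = 8*l^4 + 40*l^3 + 52*l^2 + 12*l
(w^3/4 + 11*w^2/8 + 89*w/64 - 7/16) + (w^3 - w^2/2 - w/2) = 5*w^3/4 + 7*w^2/8 + 57*w/64 - 7/16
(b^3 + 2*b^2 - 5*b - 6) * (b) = b^4 + 2*b^3 - 5*b^2 - 6*b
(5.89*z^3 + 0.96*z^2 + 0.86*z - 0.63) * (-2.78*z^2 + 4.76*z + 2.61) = -16.3742*z^5 + 25.3676*z^4 + 17.5517*z^3 + 8.3506*z^2 - 0.7542*z - 1.6443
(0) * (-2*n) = 0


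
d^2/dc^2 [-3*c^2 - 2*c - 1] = -6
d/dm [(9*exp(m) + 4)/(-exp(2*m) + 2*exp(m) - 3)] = (9*exp(2*m) + 8*exp(m) - 35)*exp(m)/(exp(4*m) - 4*exp(3*m) + 10*exp(2*m) - 12*exp(m) + 9)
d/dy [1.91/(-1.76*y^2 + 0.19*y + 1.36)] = (6.7232*y - 0.3629)/(-1.76*y^2 + 0.19*y + 1.36)^2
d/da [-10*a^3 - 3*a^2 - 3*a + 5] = -30*a^2 - 6*a - 3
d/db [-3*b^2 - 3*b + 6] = -6*b - 3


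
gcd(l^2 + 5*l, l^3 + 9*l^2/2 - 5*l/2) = l^2 + 5*l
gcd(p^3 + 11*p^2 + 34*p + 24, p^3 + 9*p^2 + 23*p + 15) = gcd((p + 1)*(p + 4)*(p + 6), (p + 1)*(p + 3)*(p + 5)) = p + 1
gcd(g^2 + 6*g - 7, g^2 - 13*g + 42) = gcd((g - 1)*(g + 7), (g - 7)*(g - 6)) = 1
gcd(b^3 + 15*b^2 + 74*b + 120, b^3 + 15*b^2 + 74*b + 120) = b^3 + 15*b^2 + 74*b + 120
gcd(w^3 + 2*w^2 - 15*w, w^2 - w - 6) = w - 3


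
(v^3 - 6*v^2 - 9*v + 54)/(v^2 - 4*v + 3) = (v^2 - 3*v - 18)/(v - 1)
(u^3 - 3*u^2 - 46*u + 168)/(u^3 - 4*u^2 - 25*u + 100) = (u^2 + u - 42)/(u^2 - 25)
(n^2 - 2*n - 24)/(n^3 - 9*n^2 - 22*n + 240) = (n + 4)/(n^2 - 3*n - 40)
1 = 1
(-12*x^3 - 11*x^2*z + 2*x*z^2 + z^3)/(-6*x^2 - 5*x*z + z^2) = (12*x^2 - x*z - z^2)/(6*x - z)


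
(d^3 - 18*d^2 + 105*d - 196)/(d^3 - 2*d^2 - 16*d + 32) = (d^2 - 14*d + 49)/(d^2 + 2*d - 8)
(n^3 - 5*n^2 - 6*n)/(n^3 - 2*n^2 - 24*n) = (n + 1)/(n + 4)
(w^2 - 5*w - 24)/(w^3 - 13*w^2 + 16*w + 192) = 1/(w - 8)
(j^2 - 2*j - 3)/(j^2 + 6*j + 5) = (j - 3)/(j + 5)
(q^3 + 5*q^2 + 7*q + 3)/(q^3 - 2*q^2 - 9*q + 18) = (q^2 + 2*q + 1)/(q^2 - 5*q + 6)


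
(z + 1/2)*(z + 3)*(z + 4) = z^3 + 15*z^2/2 + 31*z/2 + 6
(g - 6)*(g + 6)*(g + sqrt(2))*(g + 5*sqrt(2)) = g^4 + 6*sqrt(2)*g^3 - 26*g^2 - 216*sqrt(2)*g - 360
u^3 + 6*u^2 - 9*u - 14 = (u - 2)*(u + 1)*(u + 7)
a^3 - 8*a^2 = a^2*(a - 8)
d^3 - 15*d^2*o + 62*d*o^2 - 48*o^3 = (d - 8*o)*(d - 6*o)*(d - o)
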